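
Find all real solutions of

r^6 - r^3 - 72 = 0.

Let u = r^3. The equation becomes u^2 - u - 72 = 0.
Factor: (u - 9)(u + 8) = 0, so u = 9 or u = -8.
r^3 = 9 gives r = (9)^(1/3) ~= 2.0801.
r^3 = -8 gives r = -2.

r = -2 or r = 2.0801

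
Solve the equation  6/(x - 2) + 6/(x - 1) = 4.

Multiply both sides by (x - 2)(x - 1):
6(x - 1) + 6(x - 2) = 4(x - 2)(x - 1).
Expand and collect terms: 4x² - 24x + 26 = 0.
By the quadratic formula, x = (24 ± √160) / 8, so x ≈ 4.5811 or x ≈ 1.4189.
Neither value makes a denominator zero (x ≠ 2, x ≠ 1), so both are valid.

x = 1.4189 or x = 4.5811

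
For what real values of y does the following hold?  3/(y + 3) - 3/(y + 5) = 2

y = -6 or y = -2

Multiply both sides by (y + 3)(y + 5):
3(y + 5) - 3(y + 3) = 2(y + 3)(y + 5).
Expand and collect terms: 2y² + 16y + 24 = 0.
Factor or apply the quadratic formula: y = -2 or y = -6.
Neither value makes a denominator zero (y ≠ -3, y ≠ -5), so both are valid.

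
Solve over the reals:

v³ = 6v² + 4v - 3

v = -1 or v = 0.4586 or v = 6.5414

Rearrange: v³ - 6v² - 4v + 3 = 0.
Possible rational roots are divisors of 3. Testing v = -1 gives 0, so (v + 1) is a factor.
Divide: v³ - 6v² - 4v + 3 = (v + 1)(v² - 7v + 3).
Apply the quadratic formula to v² - 7v + 3 = 0: v = (7 ± √37)/2, i.e. v ≈ 6.5414 or v ≈ 0.4586.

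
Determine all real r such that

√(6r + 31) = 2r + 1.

r = 3

Square both sides: 6r + 31 = (2r + 1)².
Expand and rearrange: 4r² - 2r - 30 = 0.
Solving gives r = 3 or r = -2.5.
Check each candidate in the original equation:
  r = 3: √(49) = 7, while 2r + 1 = 7 — valid.
  r = -2.5: √(16) = 4, while 2r + 1 = -4 — extraneous.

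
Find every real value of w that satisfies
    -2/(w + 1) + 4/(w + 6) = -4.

Multiply both sides by (w + 1)(w + 6):
-2(w + 6) + 4(w + 1) = -4(w + 1)(w + 6).
Expand and collect terms: -4w^2 - 30w - 16 = 0.
By the quadratic formula, w = (30 +/- sqrt(644)) / -8, so w ~= -6.9221 or w ~= -0.5779.
Neither value makes a denominator zero (w != -1, w != -6), so both are valid.

w = -6.9221 or w = -0.5779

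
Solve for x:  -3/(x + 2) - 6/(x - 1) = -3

Multiply both sides by (x + 2)(x - 1):
-3(x - 1) - 6(x + 2) = -3(x + 2)(x - 1).
Expand and collect terms: -3x^2 + 6x + 15 = 0.
By the quadratic formula, x = (-6 +/- sqrt(216)) / -6, so x ~= -1.4495 or x ~= 3.4495.
Neither value makes a denominator zero (x != -2, x != 1), so both are valid.

x = -1.4495 or x = 3.4495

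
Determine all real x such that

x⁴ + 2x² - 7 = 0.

Let u = x². The equation becomes u² + 2u - 7 = 0.
By the quadratic formula, u = -1 + 2·√(2) or u = -2·√(2) - 1.
x² = -1 + 2·√(2) gives x = ±√(-1 + 2·√(2)) ≈ ±1.3522.
x² = -2·√(2) - 1 < 0 has no real solution.

x = -1.3522 or x = 1.3522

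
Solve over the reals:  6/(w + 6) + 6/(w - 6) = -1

w = -14.4853 or w = 2.4853

Multiply both sides by (w + 6)(w - 6):
6(w - 6) + 6(w + 6) = -(w + 6)(w - 6).
Expand and collect terms: -w^2 - 12w + 36 = 0.
By the quadratic formula, w = (12 +/- sqrt(288)) / -2, so w ~= -14.4853 or w ~= 2.4853.
Neither value makes a denominator zero (w != -6, w != 6), so both are valid.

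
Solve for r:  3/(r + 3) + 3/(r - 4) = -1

Multiply both sides by (r + 3)(r - 4):
3(r - 4) + 3(r + 3) = -(r + 3)(r - 4).
Expand and collect terms: -r^2 - 5r + 15 = 0.
By the quadratic formula, r = (5 +/- sqrt(85)) / -2, so r ~= -7.1098 or r ~= 2.1098.
Neither value makes a denominator zero (r != -3, r != 4), so both are valid.

r = -7.1098 or r = 2.1098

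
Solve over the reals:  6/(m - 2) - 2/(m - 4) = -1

m = -2.6056 or m = 4.6056

Multiply both sides by (m - 2)(m - 4):
6(m - 4) - 2(m - 2) = -(m - 2)(m - 4).
Expand and collect terms: -m² + 2m + 12 = 0.
By the quadratic formula, m = (-2 ± √52) / -2, so m ≈ -2.6056 or m ≈ 4.6056.
Neither value makes a denominator zero (m ≠ 2, m ≠ 4), so both are valid.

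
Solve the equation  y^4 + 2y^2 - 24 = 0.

y = -2 or y = 2

Let u = y^2. The equation becomes u^2 + 2u - 24 = 0.
Factor: (u + 6)(u - 4) = 0, so u = -6 or u = 4.
y^2 = -6 < 0 has no real solution.
y^2 = 4 gives y = +/-2.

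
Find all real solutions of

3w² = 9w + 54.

Bring every term to one side: 3w² - 9w - 54 = 0.
Factor: 3(w - 6)(w + 3) = 0.
So w = 6 or w = -3.

w = -3 or w = 6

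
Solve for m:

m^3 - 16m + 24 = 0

m = -4.6056 or m = 2 or m = 2.6056

Possible rational roots are divisors of 24. Testing m = 2 gives 0, so (m - 2) is a factor.
Divide: m^3 - 16m + 24 = (m - 2)(m^2 + 2m - 12).
Apply the quadratic formula to m^2 + 2m - 12 = 0: m = (-2 +/- sqrt(52))/2, i.e. m ~= 2.6056 or m ~= -4.6056.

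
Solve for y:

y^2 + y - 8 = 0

y = -3.3723 or y = 2.3723

Discriminant: (1)^2 - 4*1*(-8) = 33.
Quadratic formula: y = (-1 +/- sqrt(33)) / 2.
So y = -1/2 + sqrt(33)/2 ~= 2.3723 or y = -sqrt(33)/2 - 1/2 ~= -3.3723.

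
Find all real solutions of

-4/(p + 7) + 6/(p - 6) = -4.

Multiply both sides by (p + 7)(p - 6):
-4(p - 6) + 6(p + 7) = -4(p + 7)(p - 6).
Expand and collect terms: -4p² - 6p + 102 = 0.
By the quadratic formula, p = (6 ± √1668) / -8, so p ≈ -5.8551 or p ≈ 4.3551.
Neither value makes a denominator zero (p ≠ -7, p ≠ 6), so both are valid.

p = -5.8551 or p = 4.3551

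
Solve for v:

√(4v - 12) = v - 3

v = 3 or v = 7

Square both sides: 4v - 12 = (v - 3)².
Expand and rearrange: v² - 10v + 21 = 0.
Solving gives v = 7 or v = 3.
Check each candidate in the original equation:
  v = 7: √(16) = 4, while v - 3 = 4 — valid.
  v = 3: √(0) = 0, while v - 3 = 0 — valid.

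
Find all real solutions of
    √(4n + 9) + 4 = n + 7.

Isolate the radical: √(4n + 9) = n + 3.
Square both sides: 4n + 9 = (n + 3)².
Expand and rearrange: n² + 2n = 0.
Solving gives n = 0 or n = -2.
Check each candidate in the original equation:
  n = 0: √(9) = 3, while n + 3 = 3 — valid.
  n = -2: √(1) = 1, while n + 3 = 1 — valid.

n = -2 or n = 0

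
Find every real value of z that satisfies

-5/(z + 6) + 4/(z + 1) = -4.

Multiply both sides by (z + 6)(z + 1):
-5(z + 1) + 4(z + 6) = -4(z + 6)(z + 1).
Expand and collect terms: -4z^2 - 27z - 43 = 0.
By the quadratic formula, z = (27 +/- sqrt(41)) / -8, so z ~= -4.1754 or z ~= -2.5746.
Neither value makes a denominator zero (z != -6, z != -1), so both are valid.

z = -4.1754 or z = -2.5746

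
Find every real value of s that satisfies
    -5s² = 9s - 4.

s = -2.1689 or s = 0.3689

Rearrange to standard form: -5s² - 9s + 4 = 0.
Discriminant: (-9)² − 4·(-5)·4 = 161.
Quadratic formula: s = (9 ± √161) / (-10).
So s = -√(161)/10 - 9/10 ≈ -2.1689 or s = -9/10 + √(161)/10 ≈ 0.3689.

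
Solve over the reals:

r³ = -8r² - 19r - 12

r = -4 or r = -3 or r = -1

Rearrange: r³ + 8r² + 19r + 12 = 0.
Possible rational roots are divisors of 12. Testing r = -4 gives 0, so (r + 4) is a factor.
Divide: r³ + 8r² + 19r + 12 = (r + 4)(r² + 4r + 3).
Factor the quadratic: r = -1 or r = -3.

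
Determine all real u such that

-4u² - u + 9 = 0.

Discriminant: (-1)² − 4·(-4)·9 = 145.
Quadratic formula: u = (1 ± √145) / (-8).
So u = -√(145)/8 - 1/8 ≈ -1.6302 or u = -1/8 + √(145)/8 ≈ 1.3802.

u = -1.6302 or u = 1.3802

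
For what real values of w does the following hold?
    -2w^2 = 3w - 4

w = -2.3508 or w = 0.8508

Rearrange to standard form: -2w^2 - 3w + 4 = 0.
Discriminant: (-3)^2 - 4*(-2)*4 = 41.
Quadratic formula: w = (3 +/- sqrt(41)) / (-4).
So w = -sqrt(41)/4 - 3/4 ~= -2.3508 or w = -3/4 + sqrt(41)/4 ~= 0.8508.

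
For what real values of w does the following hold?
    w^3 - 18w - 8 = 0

Possible rational roots are divisors of -8. Testing w = -4 gives 0, so (w + 4) is a factor.
Divide: w^3 - 18w - 8 = (w + 4)(w^2 - 4w - 2).
Apply the quadratic formula to w^2 - 4w - 2 = 0: w = (4 +/- sqrt(24))/2, i.e. w ~= 4.4495 or w ~= -0.4495.

w = -4 or w = -0.4495 or w = 4.4495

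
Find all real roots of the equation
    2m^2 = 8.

Bring every term to one side: 2m^2 - 8 = 0.
Factor: 2(m + 2)(m - 2) = 0.
So m = -2 or m = 2.

m = -2 or m = 2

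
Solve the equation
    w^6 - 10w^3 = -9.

w = 1 or w = 2.0801

Let u = w^3. The equation becomes u^2 - 10u + 9 = 0.
Factor: (u - 1)(u - 9) = 0, so u = 1 or u = 9.
w^3 = 1 gives w = 1.
w^3 = 9 gives w = (9)^(1/3) ~= 2.0801.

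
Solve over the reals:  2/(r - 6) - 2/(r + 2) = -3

Multiply both sides by (r - 6)(r + 2):
2(r + 2) - 2(r - 6) = -3(r - 6)(r + 2).
Expand and collect terms: -3r² + 12r + 20 = 0.
By the quadratic formula, r = (-12 ± √384) / -6, so r ≈ -1.266 or r ≈ 5.266.
Neither value makes a denominator zero (r ≠ 6, r ≠ -2), so both are valid.

r = -1.266 or r = 5.266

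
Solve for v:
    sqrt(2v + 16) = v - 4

Square both sides: 2v + 16 = (v - 4)^2.
Expand and rearrange: v^2 - 10v = 0.
Solving gives v = 10 or v = 0.
Check each candidate in the original equation:
  v = 10: sqrt(36) = 6, while v - 4 = 6 — valid.
  v = 0: sqrt(16) = 4, while v - 4 = -4 — extraneous.

v = 10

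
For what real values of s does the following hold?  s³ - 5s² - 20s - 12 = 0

s = -2 or s = -0.772 or s = 7.772

Possible rational roots are divisors of -12. Testing s = -2 gives 0, so (s + 2) is a factor.
Divide: s³ - 5s² - 20s - 12 = (s + 2)(s² - 7s - 6).
Apply the quadratic formula to s² - 7s - 6 = 0: s = (7 ± √73)/2, i.e. s ≈ 7.772 or s ≈ -0.772.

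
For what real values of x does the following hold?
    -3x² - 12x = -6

Rearrange to standard form: -3x² - 12x + 6 = 0.
Discriminant: (-12)² − 4·(-3)·6 = 216.
Quadratic formula: x = (12 ± √216) / (-6).
So x = -√(6) - 2 ≈ -4.4495 or x = -2 + √(6) ≈ 0.4495.

x = -4.4495 or x = 0.4495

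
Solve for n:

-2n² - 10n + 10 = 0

Discriminant: (-10)² − 4·(-2)·10 = 180.
Quadratic formula: n = (10 ± √180) / (-4).
So n = -3·√(5)/2 - 5/2 ≈ -5.8541 or n = -5/2 + 3·√(5)/2 ≈ 0.8541.

n = -5.8541 or n = 0.8541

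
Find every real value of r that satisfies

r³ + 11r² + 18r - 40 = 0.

r = -8.217 or r = -4 or r = 1.217

Possible rational roots are divisors of -40. Testing r = -4 gives 0, so (r + 4) is a factor.
Divide: r³ + 11r² + 18r - 40 = (r + 4)(r² + 7r - 10).
Apply the quadratic formula to r² + 7r - 10 = 0: r = (-7 ± √89)/2, i.e. r ≈ 1.217 or r ≈ -8.217.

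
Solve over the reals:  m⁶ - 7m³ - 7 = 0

Let u = m³. The equation becomes u² - 7u - 7 = 0.
By the quadratic formula, u = 7/2 + √(77)/2 or u = 7/2 - √(77)/2.
m³ = 7/2 + √(77)/2 gives m = ∛(7/2 + √(77)/2) ≈ 1.9906.
m³ = 7/2 - √(77)/2 gives m = -∛(-7/2 + √(77)/2) ≈ -0.961.

m = -0.961 or m = 1.9906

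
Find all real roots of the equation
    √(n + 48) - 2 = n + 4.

n = 1

Isolate the radical: √(n + 48) = n + 6.
Square both sides: n + 48 = (n + 6)².
Expand and rearrange: n² + 11n - 12 = 0.
Solving gives n = 1 or n = -12.
Check each candidate in the original equation:
  n = 1: √(49) = 7, while n + 6 = 7 — valid.
  n = -12: √(36) = 6, while n + 6 = -6 — extraneous.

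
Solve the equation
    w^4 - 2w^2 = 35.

Let u = w^2. The equation becomes u^2 - 2u - 35 = 0.
Factor: (u + 5)(u - 7) = 0, so u = -5 or u = 7.
w^2 = -5 < 0 has no real solution.
w^2 = 7 gives w = +/-sqrt(7) ~= +/-2.6458.

w = -2.6458 or w = 2.6458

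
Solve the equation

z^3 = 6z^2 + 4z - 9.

z = -1.4051 or z = 1 or z = 6.4051

Rearrange: z^3 - 6z^2 - 4z + 9 = 0.
Possible rational roots are divisors of 9. Testing z = 1 gives 0, so (z - 1) is a factor.
Divide: z^3 - 6z^2 - 4z + 9 = (z - 1)(z^2 - 5z - 9).
Apply the quadratic formula to z^2 - 5z - 9 = 0: z = (5 +/- sqrt(61))/2, i.e. z ~= 6.4051 or z ~= -1.4051.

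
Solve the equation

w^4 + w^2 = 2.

w = -1 or w = 1

Let u = w^2. The equation becomes u^2 + u - 2 = 0.
Factor: (u - 1)(u + 2) = 0, so u = 1 or u = -2.
w^2 = 1 gives w = +/-1.
w^2 = -2 < 0 has no real solution.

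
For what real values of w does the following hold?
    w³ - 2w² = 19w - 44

Rearrange: w³ - 2w² - 19w + 44 = 0.
Possible rational roots are divisors of 44. Testing w = 4 gives 0, so (w - 4) is a factor.
Divide: w³ - 2w² - 19w + 44 = (w - 4)(w² + 2w - 11).
Apply the quadratic formula to w² + 2w - 11 = 0: w = (-2 ± √48)/2, i.e. w ≈ 2.4641 or w ≈ -4.4641.

w = -4.4641 or w = 2.4641 or w = 4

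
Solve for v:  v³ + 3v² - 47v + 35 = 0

v = -8.7958 or v = 0.7958 or v = 5

Possible rational roots are divisors of 35. Testing v = 5 gives 0, so (v - 5) is a factor.
Divide: v³ + 3v² - 47v + 35 = (v - 5)(v² + 8v - 7).
Apply the quadratic formula to v² + 8v - 7 = 0: v = (-8 ± √92)/2, i.e. v ≈ 0.7958 or v ≈ -8.7958.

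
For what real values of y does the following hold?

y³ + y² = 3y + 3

y = -1.7321 or y = -1 or y = 1.7321

Rearrange: y³ + y² - 3y - 3 = 0.
Possible rational roots are divisors of -3. Testing y = -1 gives 0, so (y + 1) is a factor.
Divide: y³ + y² - 3y - 3 = (y + 1)(y² - 3).
Apply the quadratic formula to y² - 3 = 0: y = (0 ± √12)/2, i.e. y ≈ 1.7321 or y ≈ -1.7321.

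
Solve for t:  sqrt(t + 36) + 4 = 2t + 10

Isolate the radical: sqrt(t + 36) = 2t + 6.
Square both sides: t + 36 = (2t + 6)^2.
Expand and rearrange: 4t^2 + 23t = 0.
Solving gives t = 0 or t = -5.75.
Check each candidate in the original equation:
  t = 0: sqrt(36) = 6, while 2t + 6 = 6 — valid.
  t = -5.75: sqrt(30.25) = 5.5, while 2t + 6 = -5.5 — extraneous.

t = 0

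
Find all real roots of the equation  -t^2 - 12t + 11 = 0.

t = -12.8557 or t = 0.8557

Discriminant: (-12)^2 - 4*(-1)*11 = 188.
Quadratic formula: t = (12 +/- sqrt(188)) / (-2).
So t = -sqrt(47) - 6 ~= -12.8557 or t = -6 + sqrt(47) ~= 0.8557.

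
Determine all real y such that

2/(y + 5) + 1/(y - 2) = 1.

Multiply both sides by (y + 5)(y - 2):
2(y - 2) + (y + 5) = (y + 5)(y - 2).
Expand and collect terms: y² - 11 = 0.
By the quadratic formula, y = (0 ± √44) / 2, so y ≈ 3.3166 or y ≈ -3.3166.
Neither value makes a denominator zero (y ≠ -5, y ≠ 2), so both are valid.

y = -3.3166 or y = 3.3166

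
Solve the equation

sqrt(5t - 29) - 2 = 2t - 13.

Isolate the radical: sqrt(5t - 29) = 2t - 11.
Square both sides: 5t - 29 = (2t - 11)^2.
Expand and rearrange: 4t^2 - 49t + 150 = 0.
Solving gives t = 6.25 or t = 6.
Check each candidate in the original equation:
  t = 6.25: sqrt(2.25) = 1.5, while 2t - 11 = 1.5 — valid.
  t = 6: sqrt(1) = 1, while 2t - 11 = 1 — valid.

t = 6 or t = 6.25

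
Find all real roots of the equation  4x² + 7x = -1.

Rearrange to standard form: 4x² + 7x + 1 = 0.
Discriminant: (7)² − 4·4·1 = 33.
Quadratic formula: x = (-7 ± √33) / 8.
So x = -7/8 + √(33)/8 ≈ -0.1569 or x = -7/8 - √(33)/8 ≈ -1.5931.

x = -1.5931 or x = -0.1569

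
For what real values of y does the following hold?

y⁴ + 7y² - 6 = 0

y = -0.8786 or y = 0.8786

Let u = y². The equation becomes u² + 7u - 6 = 0.
By the quadratic formula, u = -7/2 + √(73)/2 or u = -√(73)/2 - 7/2.
y² = -7/2 + √(73)/2 gives y = ±√(-7/2 + √(73)/2) ≈ ±0.8786.
y² = -√(73)/2 - 7/2 < 0 has no real solution.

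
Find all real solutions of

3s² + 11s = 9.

Rearrange to standard form: 3s² + 11s - 9 = 0.
Discriminant: (11)² − 4·3·(-9) = 229.
Quadratic formula: s = (-11 ± √229) / 6.
So s = -11/6 + √(229)/6 ≈ 0.6888 or s = -√(229)/6 - 11/6 ≈ -4.3555.

s = -4.3555 or s = 0.6888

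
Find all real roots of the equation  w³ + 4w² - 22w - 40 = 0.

Possible rational roots are divisors of -40. Testing w = 4 gives 0, so (w - 4) is a factor.
Divide: w³ + 4w² - 22w - 40 = (w - 4)(w² + 8w + 10).
Apply the quadratic formula to w² + 8w + 10 = 0: w = (-8 ± √24)/2, i.e. w ≈ -1.5505 or w ≈ -6.4495.

w = -6.4495 or w = -1.5505 or w = 4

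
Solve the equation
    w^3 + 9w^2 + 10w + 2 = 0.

w = -7.7417 or w = -1 or w = -0.2583

Possible rational roots are divisors of 2. Testing w = -1 gives 0, so (w + 1) is a factor.
Divide: w^3 + 9w^2 + 10w + 2 = (w + 1)(w^2 + 8w + 2).
Apply the quadratic formula to w^2 + 8w + 2 = 0: w = (-8 +/- sqrt(56))/2, i.e. w ~= -0.2583 or w ~= -7.7417.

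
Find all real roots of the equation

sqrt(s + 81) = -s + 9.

s = 0

Square both sides: s + 81 = (-s + 9)^2.
Expand and rearrange: s^2 - 19s = 0.
Solving gives s = 19 or s = 0.
Check each candidate in the original equation:
  s = 19: sqrt(100) = 10, while -s + 9 = -10 — extraneous.
  s = 0: sqrt(81) = 9, while -s + 9 = 9 — valid.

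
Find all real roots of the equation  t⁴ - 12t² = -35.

t = -2.6458 or t = -2.2361 or t = 2.2361 or t = 2.6458

Let u = t². The equation becomes u² - 12u + 35 = 0.
Factor: (u - 7)(u - 5) = 0, so u = 7 or u = 5.
t² = 7 gives t = ±√(7) ≈ ±2.6458.
t² = 5 gives t = ±√(5) ≈ ±2.2361.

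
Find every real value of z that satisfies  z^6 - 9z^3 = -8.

z = 1 or z = 2

Let u = z^3. The equation becomes u^2 - 9u + 8 = 0.
Factor: (u - 1)(u - 8) = 0, so u = 1 or u = 8.
z^3 = 1 gives z = 1.
z^3 = 8 gives z = 2.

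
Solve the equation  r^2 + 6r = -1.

r = -5.8284 or r = -0.1716

Rearrange to standard form: r^2 + 6r + 1 = 0.
Discriminant: (6)^2 - 4*1*1 = 32.
Quadratic formula: r = (-6 +/- sqrt(32)) / 2.
So r = -3 + 2*sqrt(2) ~= -0.1716 or r = -3 - 2*sqrt(2) ~= -5.8284.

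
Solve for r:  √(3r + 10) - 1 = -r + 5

Isolate the radical: √(3r + 10) = -r + 6.
Square both sides: 3r + 10 = (-r + 6)².
Expand and rearrange: r² - 15r + 26 = 0.
Solving gives r = 13 or r = 2.
Check each candidate in the original equation:
  r = 13: √(49) = 7, while -r + 6 = -7 — extraneous.
  r = 2: √(16) = 4, while -r + 6 = 4 — valid.

r = 2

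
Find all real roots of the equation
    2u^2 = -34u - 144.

Bring every term to one side: 2u^2 + 34u + 144 = 0.
Factor: 2(u + 8)(u + 9) = 0.
So u = -8 or u = -9.

u = -9 or u = -8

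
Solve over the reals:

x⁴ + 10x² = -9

No real solutions.

Let u = x². The equation becomes u² + 10u + 9 = 0.
Factor: (u + 9)(u + 1) = 0, so u = -9 or u = -1.
x² = -9 < 0 has no real solution.
x² = -1 < 0 has no real solution.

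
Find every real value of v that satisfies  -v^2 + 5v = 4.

Bring every term to one side: -v^2 + 5v - 4 = 0.
Factor: -1(v - 1)(v - 4) = 0.
So v = 1 or v = 4.

v = 1 or v = 4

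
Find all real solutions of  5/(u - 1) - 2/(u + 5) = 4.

Multiply both sides by (u - 1)(u + 5):
5(u + 5) - 2(u - 1) = 4(u - 1)(u + 5).
Expand and collect terms: 4u² + 13u - 47 = 0.
By the quadratic formula, u = (-13 ± √921) / 8, so u ≈ 2.1685 or u ≈ -5.4185.
Neither value makes a denominator zero (u ≠ 1, u ≠ -5), so both are valid.

u = -5.4185 or u = 2.1685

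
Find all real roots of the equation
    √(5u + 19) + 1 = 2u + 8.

u = -2

Isolate the radical: √(5u + 19) = 2u + 7.
Square both sides: 5u + 19 = (2u + 7)².
Expand and rearrange: 4u² + 23u + 30 = 0.
Solving gives u = -2 or u = -3.75.
Check each candidate in the original equation:
  u = -2: √(9) = 3, while 2u + 7 = 3 — valid.
  u = -3.75: √(0.25) = 0.5, while 2u + 7 = -0.5 — extraneous.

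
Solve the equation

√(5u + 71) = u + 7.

u = 2

Square both sides: 5u + 71 = (u + 7)².
Expand and rearrange: u² + 9u - 22 = 0.
Solving gives u = 2 or u = -11.
Check each candidate in the original equation:
  u = 2: √(81) = 9, while u + 7 = 9 — valid.
  u = -11: √(16) = 4, while u + 7 = -4 — extraneous.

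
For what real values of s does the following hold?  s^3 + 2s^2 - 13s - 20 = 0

Possible rational roots are divisors of -20. Testing s = -4 gives 0, so (s + 4) is a factor.
Divide: s^3 + 2s^2 - 13s - 20 = (s + 4)(s^2 - 2s - 5).
Apply the quadratic formula to s^2 - 2s - 5 = 0: s = (2 +/- sqrt(24))/2, i.e. s ~= 3.4495 or s ~= -1.4495.

s = -4 or s = -1.4495 or s = 3.4495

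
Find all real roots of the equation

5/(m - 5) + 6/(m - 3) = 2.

Multiply both sides by (m - 5)(m - 3):
5(m - 3) + 6(m - 5) = 2(m - 5)(m - 3).
Expand and collect terms: 2m² - 27m + 75 = 0.
By the quadratic formula, m = (27 ± √129) / 4, so m ≈ 9.5895 or m ≈ 3.9105.
Neither value makes a denominator zero (m ≠ 5, m ≠ 3), so both are valid.

m = 3.9105 or m = 9.5895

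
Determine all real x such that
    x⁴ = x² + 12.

Let u = x². The equation becomes u² - u - 12 = 0.
Factor: (u + 3)(u - 4) = 0, so u = -3 or u = 4.
x² = -3 < 0 has no real solution.
x² = 4 gives x = ±2.

x = -2 or x = 2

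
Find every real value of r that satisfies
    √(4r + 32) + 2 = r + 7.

r = 1

Isolate the radical: √(4r + 32) = r + 5.
Square both sides: 4r + 32 = (r + 5)².
Expand and rearrange: r² + 6r - 7 = 0.
Solving gives r = 1 or r = -7.
Check each candidate in the original equation:
  r = 1: √(36) = 6, while r + 5 = 6 — valid.
  r = -7: √(4) = 2, while r + 5 = -2 — extraneous.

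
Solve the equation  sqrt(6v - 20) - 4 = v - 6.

Isolate the radical: sqrt(6v - 20) = v - 2.
Square both sides: 6v - 20 = (v - 2)^2.
Expand and rearrange: v^2 - 10v + 24 = 0.
Solving gives v = 6 or v = 4.
Check each candidate in the original equation:
  v = 6: sqrt(16) = 4, while v - 2 = 4 — valid.
  v = 4: sqrt(4) = 2, while v - 2 = 2 — valid.

v = 4 or v = 6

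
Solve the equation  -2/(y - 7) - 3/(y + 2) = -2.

Multiply both sides by (y - 7)(y + 2):
-2(y + 2) - 3(y - 7) = -2(y - 7)(y + 2).
Expand and collect terms: -2y² + 15y + 11 = 0.
By the quadratic formula, y = (-15 ± √313) / -4, so y ≈ -0.673 or y ≈ 8.173.
Neither value makes a denominator zero (y ≠ 7, y ≠ -2), so both are valid.

y = -0.673 or y = 8.173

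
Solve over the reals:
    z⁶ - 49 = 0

Let u = z³. The equation becomes u² - 49 = 0.
Factor: (u - 7)(u + 7) = 0, so u = 7 or u = -7.
z³ = 7 gives z = ∛(7) ≈ 1.9129.
z³ = -7 gives z = -∛(7) ≈ -1.9129.

z = -1.9129 or z = 1.9129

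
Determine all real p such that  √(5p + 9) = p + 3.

Square both sides: 5p + 9 = (p + 3)².
Expand and rearrange: p² + p = 0.
Solving gives p = 0 or p = -1.
Check each candidate in the original equation:
  p = 0: √(9) = 3, while p + 3 = 3 — valid.
  p = -1: √(4) = 2, while p + 3 = 2 — valid.

p = -1 or p = 0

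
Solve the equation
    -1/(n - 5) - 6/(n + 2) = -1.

Multiply both sides by (n - 5)(n + 2):
-(n + 2) - 6(n - 5) = -(n - 5)(n + 2).
Expand and collect terms: -n² + 10n - 18 = 0.
By the quadratic formula, n = (-10 ± √28) / -2, so n ≈ 2.3542 or n ≈ 7.6458.
Neither value makes a denominator zero (n ≠ 5, n ≠ -2), so both are valid.

n = 2.3542 or n = 7.6458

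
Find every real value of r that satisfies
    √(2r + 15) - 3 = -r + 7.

r = 5

Isolate the radical: √(2r + 15) = -r + 10.
Square both sides: 2r + 15 = (-r + 10)².
Expand and rearrange: r² - 22r + 85 = 0.
Solving gives r = 17 or r = 5.
Check each candidate in the original equation:
  r = 17: √(49) = 7, while -r + 10 = -7 — extraneous.
  r = 5: √(25) = 5, while -r + 10 = 5 — valid.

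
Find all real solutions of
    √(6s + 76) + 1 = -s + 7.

s = -2

Isolate the radical: √(6s + 76) = -s + 6.
Square both sides: 6s + 76 = (-s + 6)².
Expand and rearrange: s² - 18s - 40 = 0.
Solving gives s = 20 or s = -2.
Check each candidate in the original equation:
  s = 20: √(196) = 14, while -s + 6 = -14 — extraneous.
  s = -2: √(64) = 8, while -s + 6 = 8 — valid.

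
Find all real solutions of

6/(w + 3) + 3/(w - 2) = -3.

w = -5.3166 or w = 1.3166

Multiply both sides by (w + 3)(w - 2):
6(w - 2) + 3(w + 3) = -3(w + 3)(w - 2).
Expand and collect terms: -3w^2 - 12w + 21 = 0.
By the quadratic formula, w = (12 +/- sqrt(396)) / -6, so w ~= -5.3166 or w ~= 1.3166.
Neither value makes a denominator zero (w != -3, w != 2), so both are valid.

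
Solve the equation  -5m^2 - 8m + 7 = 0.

Discriminant: (-8)^2 - 4*(-5)*7 = 204.
Quadratic formula: m = (8 +/- sqrt(204)) / (-10).
So m = -sqrt(51)/5 - 4/5 ~= -2.2283 or m = -4/5 + sqrt(51)/5 ~= 0.6283.

m = -2.2283 or m = 0.6283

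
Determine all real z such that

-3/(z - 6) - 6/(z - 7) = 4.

Multiply both sides by (z - 6)(z - 7):
-3(z - 7) - 6(z - 6) = 4(z - 6)(z - 7).
Expand and collect terms: 4z² - 43z + 111 = 0.
By the quadratic formula, z = (43 ± √73) / 8, so z ≈ 6.443 or z ≈ 4.307.
Neither value makes a denominator zero (z ≠ 6, z ≠ 7), so both are valid.

z = 4.307 or z = 6.443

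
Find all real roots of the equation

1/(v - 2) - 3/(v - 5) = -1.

v = 1.4586 or v = 7.5414

Multiply both sides by (v - 2)(v - 5):
(v - 5) - 3(v - 2) = -(v - 2)(v - 5).
Expand and collect terms: -v² + 9v - 11 = 0.
By the quadratic formula, v = (-9 ± √37) / -2, so v ≈ 1.4586 or v ≈ 7.5414.
Neither value makes a denominator zero (v ≠ 2, v ≠ 5), so both are valid.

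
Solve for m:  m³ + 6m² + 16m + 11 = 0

m = -1

Possible rational roots are divisors of 11. Testing m = -1 gives 0, so (m + 1) is a factor.
Divide: m³ + 6m² + 16m + 11 = (m + 1)(m² + 5m + 11).
The quadratic m² + 5m + 11 has discriminant -19 < 0, so no further real roots.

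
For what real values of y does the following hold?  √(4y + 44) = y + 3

y = 5

Square both sides: 4y + 44 = (y + 3)².
Expand and rearrange: y² + 2y - 35 = 0.
Solving gives y = 5 or y = -7.
Check each candidate in the original equation:
  y = 5: √(64) = 8, while y + 3 = 8 — valid.
  y = -7: √(16) = 4, while y + 3 = -4 — extraneous.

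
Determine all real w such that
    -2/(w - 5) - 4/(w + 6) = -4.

Multiply both sides by (w - 5)(w + 6):
-2(w + 6) - 4(w - 5) = -4(w - 5)(w + 6).
Expand and collect terms: -4w² + 2w + 112 = 0.
By the quadratic formula, w = (-2 ± √1796) / -8, so w ≈ -5.0474 or w ≈ 5.5474.
Neither value makes a denominator zero (w ≠ 5, w ≠ -6), so both are valid.

w = -5.0474 or w = 5.5474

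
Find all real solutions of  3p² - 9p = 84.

p = -4 or p = 7

Bring every term to one side: 3p² - 9p - 84 = 0.
Factor: 3(p - 7)(p + 4) = 0.
So p = 7 or p = -4.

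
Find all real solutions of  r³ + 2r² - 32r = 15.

r = -6.5414 or r = -0.4586 or r = 5

Rearrange: r³ + 2r² - 32r - 15 = 0.
Possible rational roots are divisors of -15. Testing r = 5 gives 0, so (r - 5) is a factor.
Divide: r³ + 2r² - 32r - 15 = (r - 5)(r² + 7r + 3).
Apply the quadratic formula to r² + 7r + 3 = 0: r = (-7 ± √37)/2, i.e. r ≈ -0.4586 or r ≈ -6.5414.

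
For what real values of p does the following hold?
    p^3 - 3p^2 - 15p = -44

Rearrange: p^3 - 3p^2 - 15p + 44 = 0.
Possible rational roots are divisors of 44. Testing p = 4 gives 0, so (p - 4) is a factor.
Divide: p^3 - 3p^2 - 15p + 44 = (p - 4)(p^2 + p - 11).
Apply the quadratic formula to p^2 + p - 11 = 0: p = (-1 +/- sqrt(45))/2, i.e. p ~= 2.8541 or p ~= -3.8541.

p = -3.8541 or p = 2.8541 or p = 4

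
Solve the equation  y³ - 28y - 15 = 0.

Possible rational roots are divisors of -15. Testing y = -5 gives 0, so (y + 5) is a factor.
Divide: y³ - 28y - 15 = (y + 5)(y² - 5y - 3).
Apply the quadratic formula to y² - 5y - 3 = 0: y = (5 ± √37)/2, i.e. y ≈ 5.5414 or y ≈ -0.5414.

y = -5 or y = -0.5414 or y = 5.5414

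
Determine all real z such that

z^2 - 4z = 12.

z = -2 or z = 6

Bring every term to one side: z^2 - 4z - 12 = 0.
Factor: (z + 2)(z - 6) = 0.
So z = -2 or z = 6.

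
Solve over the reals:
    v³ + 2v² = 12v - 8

Rearrange: v³ + 2v² - 12v + 8 = 0.
Possible rational roots are divisors of 8. Testing v = 2 gives 0, so (v - 2) is a factor.
Divide: v³ + 2v² - 12v + 8 = (v - 2)(v² + 4v - 4).
Apply the quadratic formula to v² + 4v - 4 = 0: v = (-4 ± √32)/2, i.e. v ≈ 0.8284 or v ≈ -4.8284.

v = -4.8284 or v = 0.8284 or v = 2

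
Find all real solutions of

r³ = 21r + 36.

r = -3 or r = -2.2749 or r = 5.2749

Rearrange: r³ - 21r - 36 = 0.
Possible rational roots are divisors of -36. Testing r = -3 gives 0, so (r + 3) is a factor.
Divide: r³ - 21r - 36 = (r + 3)(r² - 3r - 12).
Apply the quadratic formula to r² - 3r - 12 = 0: r = (3 ± √57)/2, i.e. r ≈ 5.2749 or r ≈ -2.2749.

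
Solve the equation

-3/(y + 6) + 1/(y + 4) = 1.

Multiply both sides by (y + 6)(y + 4):
-3(y + 4) + (y + 6) = (y + 6)(y + 4).
Expand and collect terms: y^2 + 12y + 30 = 0.
By the quadratic formula, y = (-12 +/- sqrt(24)) / 2, so y ~= -3.5505 or y ~= -8.4495.
Neither value makes a denominator zero (y != -6, y != -4), so both are valid.

y = -8.4495 or y = -3.5505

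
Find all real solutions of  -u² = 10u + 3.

Rearrange to standard form: -u² - 10u - 3 = 0.
Discriminant: (-10)² − 4·(-1)·(-3) = 88.
Quadratic formula: u = (10 ± √88) / (-2).
So u = -5 - √(22) ≈ -9.6904 or u = -5 + √(22) ≈ -0.3096.

u = -9.6904 or u = -0.3096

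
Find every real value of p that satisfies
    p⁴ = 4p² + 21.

p = -2.6458 or p = 2.6458

Let u = p². The equation becomes u² - 4u - 21 = 0.
Factor: (u + 3)(u - 7) = 0, so u = -3 or u = 7.
p² = -3 < 0 has no real solution.
p² = 7 gives p = ±√(7) ≈ ±2.6458.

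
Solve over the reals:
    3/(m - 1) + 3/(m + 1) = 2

Multiply both sides by (m - 1)(m + 1):
3(m + 1) + 3(m - 1) = 2(m - 1)(m + 1).
Expand and collect terms: 2m^2 - 6m - 2 = 0.
By the quadratic formula, m = (6 +/- sqrt(52)) / 4, so m ~= 3.3028 or m ~= -0.3028.
Neither value makes a denominator zero (m != 1, m != -1), so both are valid.

m = -0.3028 or m = 3.3028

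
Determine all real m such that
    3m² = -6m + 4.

m = -2.5275 or m = 0.5275

Rearrange to standard form: 3m² + 6m - 4 = 0.
Discriminant: (6)² − 4·3·(-4) = 84.
Quadratic formula: m = (-6 ± √84) / 6.
So m = -1 + √(21)/3 ≈ 0.5275 or m = -√(21)/3 - 1 ≈ -2.5275.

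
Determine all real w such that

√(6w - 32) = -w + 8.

w = 6

Square both sides: 6w - 32 = (-w + 8)².
Expand and rearrange: w² - 22w + 96 = 0.
Solving gives w = 16 or w = 6.
Check each candidate in the original equation:
  w = 16: √(64) = 8, while -w + 8 = -8 — extraneous.
  w = 6: √(4) = 2, while -w + 8 = 2 — valid.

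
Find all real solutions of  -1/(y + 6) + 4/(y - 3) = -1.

Multiply both sides by (y + 6)(y - 3):
-(y - 3) + 4(y + 6) = -(y + 6)(y - 3).
Expand and collect terms: -y^2 - 6y - 9 = 0.
This has the repeated root y = -3.
Neither value makes a denominator zero (y != -6, y != 3), so both are valid.

y = -3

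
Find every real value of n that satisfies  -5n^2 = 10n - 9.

Rearrange to standard form: -5n^2 - 10n + 9 = 0.
Discriminant: (-10)^2 - 4*(-5)*9 = 280.
Quadratic formula: n = (10 +/- sqrt(280)) / (-10).
So n = -sqrt(70)/5 - 1 ~= -2.6733 or n = -1 + sqrt(70)/5 ~= 0.6733.

n = -2.6733 or n = 0.6733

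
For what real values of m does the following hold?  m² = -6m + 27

Bring every term to one side: m² + 6m - 27 = 0.
Factor: (m + 9)(m - 3) = 0.
So m = -9 or m = 3.

m = -9 or m = 3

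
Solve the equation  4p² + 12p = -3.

Rearrange to standard form: 4p² + 12p + 3 = 0.
Discriminant: (12)² − 4·4·3 = 96.
Quadratic formula: p = (-12 ± √96) / 8.
So p = -3/2 + √(6)/2 ≈ -0.2753 or p = -3/2 - √(6)/2 ≈ -2.7247.

p = -2.7247 or p = -0.2753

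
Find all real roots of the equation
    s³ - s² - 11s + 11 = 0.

Possible rational roots are divisors of 11. Testing s = 1 gives 0, so (s - 1) is a factor.
Divide: s³ - s² - 11s + 11 = (s - 1)(s² - 11).
Apply the quadratic formula to s² - 11 = 0: s = (0 ± √44)/2, i.e. s ≈ 3.3166 or s ≈ -3.3166.

s = -3.3166 or s = 1 or s = 3.3166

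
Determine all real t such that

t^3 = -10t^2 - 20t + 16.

t = -6.6056 or t = -4 or t = 0.6056

Rearrange: t^3 + 10t^2 + 20t - 16 = 0.
Possible rational roots are divisors of -16. Testing t = -4 gives 0, so (t + 4) is a factor.
Divide: t^3 + 10t^2 + 20t - 16 = (t + 4)(t^2 + 6t - 4).
Apply the quadratic formula to t^2 + 6t - 4 = 0: t = (-6 +/- sqrt(52))/2, i.e. t ~= 0.6056 or t ~= -6.6056.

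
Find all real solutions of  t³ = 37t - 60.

t = -6.772 or t = 1.772 or t = 5

Rearrange: t³ - 37t + 60 = 0.
Possible rational roots are divisors of 60. Testing t = 5 gives 0, so (t - 5) is a factor.
Divide: t³ - 37t + 60 = (t - 5)(t² + 5t - 12).
Apply the quadratic formula to t² + 5t - 12 = 0: t = (-5 ± √73)/2, i.e. t ≈ 1.772 or t ≈ -6.772.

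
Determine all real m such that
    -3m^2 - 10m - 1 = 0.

m = -3.2301 or m = -0.1032

Discriminant: (-10)^2 - 4*(-3)*(-1) = 88.
Quadratic formula: m = (10 +/- sqrt(88)) / (-6).
So m = -5/3 - sqrt(22)/3 ~= -3.2301 or m = -5/3 + sqrt(22)/3 ~= -0.1032.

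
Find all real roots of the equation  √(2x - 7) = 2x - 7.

Square both sides: 2x - 7 = (2x - 7)².
Expand and rearrange: 4x² - 30x + 56 = 0.
Solving gives x = 4 or x = 3.5.
Check each candidate in the original equation:
  x = 4: √(1) = 1, while 2x - 7 = 1 — valid.
  x = 3.5: √(0) = 0, while 2x - 7 = 0 — valid.

x = 3.5 or x = 4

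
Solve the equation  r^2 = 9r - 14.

Bring every term to one side: r^2 - 9r + 14 = 0.
Factor: (r - 2)(r - 7) = 0.
So r = 2 or r = 7.

r = 2 or r = 7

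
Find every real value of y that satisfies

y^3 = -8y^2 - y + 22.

y = -7.4721 or y = -2 or y = 1.4721

Rearrange: y^3 + 8y^2 + y - 22 = 0.
Possible rational roots are divisors of -22. Testing y = -2 gives 0, so (y + 2) is a factor.
Divide: y^3 + 8y^2 + y - 22 = (y + 2)(y^2 + 6y - 11).
Apply the quadratic formula to y^2 + 6y - 11 = 0: y = (-6 +/- sqrt(80))/2, i.e. y ~= 1.4721 or y ~= -7.4721.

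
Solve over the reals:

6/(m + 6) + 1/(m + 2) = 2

m = -3.6861 or m = -0.8139

Multiply both sides by (m + 6)(m + 2):
6(m + 2) + (m + 6) = 2(m + 6)(m + 2).
Expand and collect terms: 2m² + 9m + 6 = 0.
By the quadratic formula, m = (-9 ± √33) / 4, so m ≈ -0.8139 or m ≈ -3.6861.
Neither value makes a denominator zero (m ≠ -6, m ≠ -2), so both are valid.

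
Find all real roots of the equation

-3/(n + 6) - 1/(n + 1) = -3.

n = -5.0756 or n = -0.5911

Multiply both sides by (n + 6)(n + 1):
-3(n + 1) - (n + 6) = -3(n + 6)(n + 1).
Expand and collect terms: -3n² - 17n - 9 = 0.
By the quadratic formula, n = (17 ± √181) / -6, so n ≈ -5.0756 or n ≈ -0.5911.
Neither value makes a denominator zero (n ≠ -6, n ≠ -1), so both are valid.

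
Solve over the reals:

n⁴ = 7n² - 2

Let u = n². The equation becomes u² - 7u + 2 = 0.
By the quadratic formula, u = √(41)/2 + 7/2 or u = 7/2 - √(41)/2.
n² = √(41)/2 + 7/2 gives n = ±√(√(41)/2 + 7/2) ≈ ±2.5887.
n² = 7/2 - √(41)/2 gives n = ±√(7/2 - √(41)/2) ≈ ±0.5463.

n = -2.5887 or n = -0.5463 or n = 0.5463 or n = 2.5887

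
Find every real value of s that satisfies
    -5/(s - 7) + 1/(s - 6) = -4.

Multiply both sides by (s - 7)(s - 6):
-5(s - 6) + (s - 7) = -4(s - 7)(s - 6).
Expand and collect terms: -4s^2 + 56s - 191 = 0.
By the quadratic formula, s = (-56 +/- sqrt(80)) / -8, so s ~= 5.882 or s ~= 8.118.
Neither value makes a denominator zero (s != 7, s != 6), so both are valid.

s = 5.882 or s = 8.118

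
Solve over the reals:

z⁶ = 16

Let u = z³. The equation becomes u² - 16 = 0.
Factor: (u + 4)(u - 4) = 0, so u = -4 or u = 4.
z³ = -4 gives z = -∛(4) ≈ -1.5874.
z³ = 4 gives z = ∛(4) ≈ 1.5874.

z = -1.5874 or z = 1.5874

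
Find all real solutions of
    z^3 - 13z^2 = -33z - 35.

Rearrange: z^3 - 13z^2 + 33z + 35 = 0.
Possible rational roots are divisors of 35. Testing z = 5 gives 0, so (z - 5) is a factor.
Divide: z^3 - 13z^2 + 33z + 35 = (z - 5)(z^2 - 8z - 7).
Apply the quadratic formula to z^2 - 8z - 7 = 0: z = (8 +/- sqrt(92))/2, i.e. z ~= 8.7958 or z ~= -0.7958.

z = -0.7958 or z = 5 or z = 8.7958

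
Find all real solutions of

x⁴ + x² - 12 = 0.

Let u = x². The equation becomes u² + u - 12 = 0.
Factor: (u + 4)(u - 3) = 0, so u = -4 or u = 3.
x² = -4 < 0 has no real solution.
x² = 3 gives x = ±√(3) ≈ ±1.7321.

x = -1.7321 or x = 1.7321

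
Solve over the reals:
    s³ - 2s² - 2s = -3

s = -1.3028 or s = 1 or s = 2.3028

Rearrange: s³ - 2s² - 2s + 3 = 0.
Possible rational roots are divisors of 3. Testing s = 1 gives 0, so (s - 1) is a factor.
Divide: s³ - 2s² - 2s + 3 = (s - 1)(s² - s - 3).
Apply the quadratic formula to s² - s - 3 = 0: s = (1 ± √13)/2, i.e. s ≈ 2.3028 or s ≈ -1.3028.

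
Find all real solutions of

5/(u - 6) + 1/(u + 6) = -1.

u = -7.5826 or u = 1.5826

Multiply both sides by (u - 6)(u + 6):
5(u + 6) + (u - 6) = -(u - 6)(u + 6).
Expand and collect terms: -u^2 - 6u + 12 = 0.
By the quadratic formula, u = (6 +/- sqrt(84)) / -2, so u ~= -7.5826 or u ~= 1.5826.
Neither value makes a denominator zero (u != 6, u != -6), so both are valid.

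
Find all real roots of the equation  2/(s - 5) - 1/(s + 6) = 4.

s = -6.2394 or s = 5.4894

Multiply both sides by (s - 5)(s + 6):
2(s + 6) - (s - 5) = 4(s - 5)(s + 6).
Expand and collect terms: 4s² + 3s - 137 = 0.
By the quadratic formula, s = (-3 ± √2201) / 8, so s ≈ 5.4894 or s ≈ -6.2394.
Neither value makes a denominator zero (s ≠ 5, s ≠ -6), so both are valid.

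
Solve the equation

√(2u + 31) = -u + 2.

u = -3

Square both sides: 2u + 31 = (-u + 2)².
Expand and rearrange: u² - 6u - 27 = 0.
Solving gives u = 9 or u = -3.
Check each candidate in the original equation:
  u = 9: √(49) = 7, while -u + 2 = -7 — extraneous.
  u = -3: √(25) = 5, while -u + 2 = 5 — valid.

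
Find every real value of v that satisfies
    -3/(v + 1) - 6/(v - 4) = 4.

Multiply both sides by (v + 1)(v - 4):
-3(v - 4) - 6(v + 1) = 4(v + 1)(v - 4).
Expand and collect terms: 4v^2 - 3v - 22 = 0.
Factor or apply the quadratic formula: v = 2.75 or v = -2.
Neither value makes a denominator zero (v != -1, v != 4), so both are valid.

v = -2 or v = 2.75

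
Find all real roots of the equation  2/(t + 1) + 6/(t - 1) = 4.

Multiply both sides by (t + 1)(t - 1):
2(t - 1) + 6(t + 1) = 4(t + 1)(t - 1).
Expand and collect terms: 4t² - 8t - 8 = 0.
By the quadratic formula, t = (8 ± √192) / 8, so t ≈ 2.7321 or t ≈ -0.7321.
Neither value makes a denominator zero (t ≠ -1, t ≠ 1), so both are valid.

t = -0.7321 or t = 2.7321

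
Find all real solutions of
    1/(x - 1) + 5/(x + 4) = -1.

Multiply both sides by (x - 1)(x + 4):
(x + 4) + 5(x - 1) = -(x - 1)(x + 4).
Expand and collect terms: -x^2 - 9x + 5 = 0.
By the quadratic formula, x = (9 +/- sqrt(101)) / -2, so x ~= -9.5249 or x ~= 0.5249.
Neither value makes a denominator zero (x != 1, x != -4), so both are valid.

x = -9.5249 or x = 0.5249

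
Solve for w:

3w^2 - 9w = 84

Bring every term to one side: 3w^2 - 9w - 84 = 0.
Factor: 3(w - 7)(w + 4) = 0.
So w = 7 or w = -4.

w = -4 or w = 7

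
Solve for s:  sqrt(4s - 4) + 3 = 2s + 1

Isolate the radical: sqrt(4s - 4) = 2s - 2.
Square both sides: 4s - 4 = (2s - 2)^2.
Expand and rearrange: 4s^2 - 12s + 8 = 0.
Solving gives s = 2 or s = 1.
Check each candidate in the original equation:
  s = 2: sqrt(4) = 2, while 2s - 2 = 2 — valid.
  s = 1: sqrt(0) = 0, while 2s - 2 = 0 — valid.

s = 1 or s = 2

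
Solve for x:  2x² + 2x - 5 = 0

x = -2.1583 or x = 1.1583

Discriminant: (2)² − 4·2·(-5) = 44.
Quadratic formula: x = (-2 ± √44) / 4.
So x = -1/2 + √(11)/2 ≈ 1.1583 or x = -√(11)/2 - 1/2 ≈ -2.1583.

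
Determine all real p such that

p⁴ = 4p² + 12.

p = -2.4495 or p = 2.4495

Let u = p². The equation becomes u² - 4u - 12 = 0.
Factor: (u - 6)(u + 2) = 0, so u = 6 or u = -2.
p² = 6 gives p = ±√(6) ≈ ±2.4495.
p² = -2 < 0 has no real solution.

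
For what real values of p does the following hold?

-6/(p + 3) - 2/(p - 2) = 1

p = -10.1789 or p = 1.1789

Multiply both sides by (p + 3)(p - 2):
-6(p - 2) - 2(p + 3) = (p + 3)(p - 2).
Expand and collect terms: p² + 9p - 12 = 0.
By the quadratic formula, p = (-9 ± √129) / 2, so p ≈ 1.1789 or p ≈ -10.1789.
Neither value makes a denominator zero (p ≠ -3, p ≠ 2), so both are valid.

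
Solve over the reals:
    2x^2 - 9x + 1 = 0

Discriminant: (-9)^2 - 4*2*1 = 73.
Quadratic formula: x = (9 +/- sqrt(73)) / 4.
So x = sqrt(73)/4 + 9/4 ~= 4.386 or x = 9/4 - sqrt(73)/4 ~= 0.114.

x = 0.114 or x = 4.386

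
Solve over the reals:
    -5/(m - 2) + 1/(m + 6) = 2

Multiply both sides by (m - 2)(m + 6):
-5(m + 6) + (m - 2) = 2(m - 2)(m + 6).
Expand and collect terms: 2m^2 + 12m + 8 = 0.
By the quadratic formula, m = (-12 +/- sqrt(80)) / 4, so m ~= -0.7639 or m ~= -5.2361.
Neither value makes a denominator zero (m != 2, m != -6), so both are valid.

m = -5.2361 or m = -0.7639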